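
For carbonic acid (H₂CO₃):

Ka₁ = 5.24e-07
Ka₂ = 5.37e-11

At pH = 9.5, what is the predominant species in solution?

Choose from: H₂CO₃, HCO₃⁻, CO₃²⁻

pKa₁ = 6.28, pKa₂ = 10.27. For a polyprotic acid the predominant species crosses at each pKa: below pKa_n the protonated form dominates, above it the deprotonated form does. At pH = 9.5, the predominant species is HCO₃⁻.

HCO₃⁻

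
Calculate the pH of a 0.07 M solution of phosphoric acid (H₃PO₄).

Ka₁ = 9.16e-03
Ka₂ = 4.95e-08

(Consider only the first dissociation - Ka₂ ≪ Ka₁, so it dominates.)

First dissociation dominates. From Ka₁ = [H⁺][HA⁻]/[H₂A], x² + Ka₁·x − Ka₁·C = 0 with C = 0.07 M and Ka₁ = 9.16e-03. Solving: [H⁺] = (−Ka₁ + √(Ka₁² + 4·Ka₁·C)) / 2 = 2.1153e-02 M. pH = -log(2.1153e-02) = 1.67.

pH = 1.67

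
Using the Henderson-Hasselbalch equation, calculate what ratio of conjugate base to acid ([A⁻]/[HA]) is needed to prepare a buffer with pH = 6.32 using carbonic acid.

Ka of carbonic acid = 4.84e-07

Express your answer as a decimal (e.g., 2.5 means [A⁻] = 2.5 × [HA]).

pKa = -log(4.84e-07) = 6.3152. pH = pKa + log([A⁻]/[HA]), so log([A⁻]/[HA]) = pH − pKa = 6.32 − 6.3152 = 0.0048. [A⁻]/[HA] = 10^(0.0048) = 1.01

[A⁻]/[HA] = 1.01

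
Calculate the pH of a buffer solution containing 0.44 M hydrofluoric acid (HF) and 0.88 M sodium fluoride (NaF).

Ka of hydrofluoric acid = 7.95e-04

pKa = -log(7.95e-04) = 3.10. pH = pKa + log([A⁻]/[HA]) = 3.10 + log(0.88/0.44)

pH = 3.40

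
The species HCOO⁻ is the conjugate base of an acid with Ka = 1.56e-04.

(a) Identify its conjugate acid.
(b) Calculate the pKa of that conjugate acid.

(a) The conjugate acid is formed by adding one H⁺ to HCOO⁻, giving HCOOH. (b) pKa = -log(Ka) = -log(1.56e-04) = 3.81.

Conjugate acid: HCOOH; pK_a = 3.81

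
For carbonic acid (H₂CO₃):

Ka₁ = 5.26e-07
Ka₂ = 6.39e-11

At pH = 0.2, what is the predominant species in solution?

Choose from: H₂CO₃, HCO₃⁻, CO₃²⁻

pKa₁ = 6.28, pKa₂ = 10.19. For a polyprotic acid the predominant species crosses at each pKa: below pKa_n the protonated form dominates, above it the deprotonated form does. At pH = 0.2, the predominant species is H₂CO₃.

H₂CO₃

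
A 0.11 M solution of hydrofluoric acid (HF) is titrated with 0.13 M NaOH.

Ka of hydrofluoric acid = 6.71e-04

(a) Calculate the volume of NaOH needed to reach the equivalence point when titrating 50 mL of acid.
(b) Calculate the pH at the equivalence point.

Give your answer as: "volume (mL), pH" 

moles acid = 0.11 × 50/1000 = 0.0055 mol; V_base = moles/0.13 × 1000 = 42.3 mL. At equivalence only the conjugate base is present: [A⁻] = 0.0055/0.092 = 5.9583e-02 M. Kb = Kw/Ka = 1.49e-11; [OH⁻] = √(Kb × [A⁻]) = 9.4233e-07; pOH = 6.03; pH = 14 - pOH = 7.97.

V = 42.3 mL, pH = 7.97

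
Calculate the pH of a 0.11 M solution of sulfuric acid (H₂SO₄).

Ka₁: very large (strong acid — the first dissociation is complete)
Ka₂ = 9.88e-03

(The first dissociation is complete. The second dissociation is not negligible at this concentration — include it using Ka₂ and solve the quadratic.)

First dissociation is complete: [H⁺]₀ = [HSO₄⁻]₀ = C = 0.11 M. Second dissociation HSO₄⁻ ⇌ H⁺ + SO₄²⁻: let x = [SO₄²⁻]. Ka₂ = (C + x)·x / (C − x) = 9.88e-03 → x² + (C + Ka₂)·x − Ka₂·C = 0 → x² + 0.11988·x − 1.087e-03 = 0. x = (−0.11988 + √(0.11988² + 4 × 1.087e-03)) / 2 = 8.4676e-03 M. [H⁺] = C + x = 0.11 + 8.4676e-03 = 1.1847e-01 M. pH = -log(1.1847e-01) = 0.93.

pH = 0.93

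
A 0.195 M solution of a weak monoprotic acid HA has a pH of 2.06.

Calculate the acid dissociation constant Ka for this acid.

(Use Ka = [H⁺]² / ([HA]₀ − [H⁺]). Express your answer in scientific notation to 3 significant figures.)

[H⁺] = 10^(−pH) = 10^(−2.06) = 8.710e-03 M. For HA ⇌ H⁺ + A⁻, Ka = [H⁺][A⁻]/[HA] = [H⁺]² / ([HA]₀ − [H⁺]) = (8.710e-03)² / (0.195 − 8.710e-03) = 4.07e-04.

K_a = 4.07e-04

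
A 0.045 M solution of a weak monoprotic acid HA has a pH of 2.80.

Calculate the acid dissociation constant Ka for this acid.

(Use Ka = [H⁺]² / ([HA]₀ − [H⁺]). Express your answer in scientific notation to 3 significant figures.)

[H⁺] = 10^(−pH) = 10^(−2.80) = 1.585e-03 M. For HA ⇌ H⁺ + A⁻, Ka = [H⁺][A⁻]/[HA] = [H⁺]² / ([HA]₀ − [H⁺]) = (1.585e-03)² / (0.045 − 1.585e-03) = 5.79e-05.

K_a = 5.79e-05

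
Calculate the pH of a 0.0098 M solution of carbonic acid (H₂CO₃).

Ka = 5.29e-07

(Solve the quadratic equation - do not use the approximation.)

x² + Ka×x - Ka×C = 0. Using quadratic formula: [H⁺] = 7.1737e-05

pH = 4.14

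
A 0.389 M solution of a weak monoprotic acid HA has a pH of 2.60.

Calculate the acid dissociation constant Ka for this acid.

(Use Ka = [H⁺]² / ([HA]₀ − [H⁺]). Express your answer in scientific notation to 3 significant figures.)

[H⁺] = 10^(−pH) = 10^(−2.60) = 2.512e-03 M. For HA ⇌ H⁺ + A⁻, Ka = [H⁺][A⁻]/[HA] = [H⁺]² / ([HA]₀ − [H⁺]) = (2.512e-03)² / (0.389 − 2.512e-03) = 1.63e-05.

K_a = 1.63e-05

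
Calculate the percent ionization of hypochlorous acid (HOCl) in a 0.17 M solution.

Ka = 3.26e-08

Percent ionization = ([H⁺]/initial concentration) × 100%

Using Ka equilibrium: x² + Ka×x - Ka×C = 0. Solving: [H⁺] = 7.4428e-05. Percent = (7.4428e-05/0.17) × 100

Percent ionization = 0.0438%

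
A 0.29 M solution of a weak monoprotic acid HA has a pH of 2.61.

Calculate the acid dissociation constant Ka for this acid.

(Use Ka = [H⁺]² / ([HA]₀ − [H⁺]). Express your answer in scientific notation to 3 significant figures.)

[H⁺] = 10^(−pH) = 10^(−2.61) = 2.455e-03 M. For HA ⇌ H⁺ + A⁻, Ka = [H⁺][A⁻]/[HA] = [H⁺]² / ([HA]₀ − [H⁺]) = (2.455e-03)² / (0.29 − 2.455e-03) = 2.10e-05.

K_a = 2.10e-05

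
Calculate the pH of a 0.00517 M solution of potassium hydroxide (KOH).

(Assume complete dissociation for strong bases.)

[OH⁻] = 0.00517 M for strong base. pOH = -log[OH⁻] = 2.29, pH = 14 - pOH

pH = 11.71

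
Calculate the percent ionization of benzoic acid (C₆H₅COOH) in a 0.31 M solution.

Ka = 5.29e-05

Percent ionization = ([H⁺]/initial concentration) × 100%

Using Ka equilibrium: x² + Ka×x - Ka×C = 0. Solving: [H⁺] = 4.0232e-03. Percent = (4.0232e-03/0.31) × 100

Percent ionization = 1.3%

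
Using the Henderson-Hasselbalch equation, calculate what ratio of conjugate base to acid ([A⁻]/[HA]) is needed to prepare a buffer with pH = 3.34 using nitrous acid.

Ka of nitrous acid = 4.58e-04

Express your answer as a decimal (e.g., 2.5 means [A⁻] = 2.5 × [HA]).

pKa = -log(4.58e-04) = 3.3391. pH = pKa + log([A⁻]/[HA]), so log([A⁻]/[HA]) = pH − pKa = 3.34 − 3.3391 = 0.0009. [A⁻]/[HA] = 10^(0.0009) = 1.00

[A⁻]/[HA] = 1.00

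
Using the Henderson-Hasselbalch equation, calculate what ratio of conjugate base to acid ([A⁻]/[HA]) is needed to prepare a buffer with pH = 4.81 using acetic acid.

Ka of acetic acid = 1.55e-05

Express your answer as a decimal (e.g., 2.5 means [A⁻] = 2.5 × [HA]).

pKa = -log(1.55e-05) = 4.8097. pH = pKa + log([A⁻]/[HA]), so log([A⁻]/[HA]) = pH − pKa = 4.81 − 4.8097 = 0.0003. [A⁻]/[HA] = 10^(0.0003) = 1.00

[A⁻]/[HA] = 1.00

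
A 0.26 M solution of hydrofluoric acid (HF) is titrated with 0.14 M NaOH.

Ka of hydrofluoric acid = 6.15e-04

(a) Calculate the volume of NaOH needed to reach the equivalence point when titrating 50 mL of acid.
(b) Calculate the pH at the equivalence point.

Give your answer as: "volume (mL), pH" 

moles acid = 0.26 × 50/1000 = 0.013 mol; V_base = moles/0.14 × 1000 = 92.9 mL. At equivalence only the conjugate base is present: [A⁻] = 0.013/0.143 = 9.1000e-02 M. Kb = Kw/Ka = 1.63e-11; [OH⁻] = √(Kb × [A⁻]) = 1.2164e-06; pOH = 5.91; pH = 14 - pOH = 8.09.

V = 92.9 mL, pH = 8.09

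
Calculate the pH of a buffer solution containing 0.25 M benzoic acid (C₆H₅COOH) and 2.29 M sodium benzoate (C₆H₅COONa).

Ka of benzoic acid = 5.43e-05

pKa = -log(5.43e-05) = 4.27. pH = pKa + log([A⁻]/[HA]) = 4.27 + log(2.29/0.25)

pH = 5.23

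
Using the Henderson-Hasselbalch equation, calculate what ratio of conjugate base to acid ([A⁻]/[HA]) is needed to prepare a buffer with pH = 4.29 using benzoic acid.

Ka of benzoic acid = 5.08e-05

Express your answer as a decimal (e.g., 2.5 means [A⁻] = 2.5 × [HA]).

pKa = -log(5.08e-05) = 4.2941. pH = pKa + log([A⁻]/[HA]), so log([A⁻]/[HA]) = pH − pKa = 4.29 − 4.2941 = -0.0041. [A⁻]/[HA] = 10^(-0.0041) = 0.991

[A⁻]/[HA] = 0.991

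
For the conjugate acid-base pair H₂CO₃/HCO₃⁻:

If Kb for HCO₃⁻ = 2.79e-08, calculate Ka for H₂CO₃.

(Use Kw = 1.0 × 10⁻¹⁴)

For a conjugate pair Ka × Kb = Kw, so Ka = Kw/Kb = 1.0 × 10⁻¹⁴ / 2.79e-08 = 3.58e-07.

K_a = 3.58e-07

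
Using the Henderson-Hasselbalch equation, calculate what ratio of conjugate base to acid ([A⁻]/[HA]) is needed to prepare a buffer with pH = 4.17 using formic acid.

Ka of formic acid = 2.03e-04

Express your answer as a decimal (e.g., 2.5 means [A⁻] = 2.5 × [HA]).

pKa = -log(2.03e-04) = 3.6925. pH = pKa + log([A⁻]/[HA]), so log([A⁻]/[HA]) = pH − pKa = 4.17 − 3.6925 = 0.4775. [A⁻]/[HA] = 10^(0.4775) = 3.00

[A⁻]/[HA] = 3.00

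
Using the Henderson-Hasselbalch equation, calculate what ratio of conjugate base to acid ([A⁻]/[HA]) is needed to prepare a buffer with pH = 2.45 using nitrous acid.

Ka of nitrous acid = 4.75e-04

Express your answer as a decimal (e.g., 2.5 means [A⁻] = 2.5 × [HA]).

pKa = -log(4.75e-04) = 3.3233. pH = pKa + log([A⁻]/[HA]), so log([A⁻]/[HA]) = pH − pKa = 2.45 − 3.3233 = -0.8733. [A⁻]/[HA] = 10^(-0.8733) = 0.134

[A⁻]/[HA] = 0.134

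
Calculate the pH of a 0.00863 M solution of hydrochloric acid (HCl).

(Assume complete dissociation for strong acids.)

[H⁺] = 0.00863 M for strong acid. pH = -log[H⁺] = -log(0.00863)

pH = 2.06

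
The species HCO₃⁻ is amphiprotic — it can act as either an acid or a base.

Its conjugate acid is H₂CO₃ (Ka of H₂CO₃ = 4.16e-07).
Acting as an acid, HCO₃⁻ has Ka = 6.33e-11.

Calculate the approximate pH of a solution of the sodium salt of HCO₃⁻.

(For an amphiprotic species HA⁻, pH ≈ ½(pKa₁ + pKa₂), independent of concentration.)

pKa₁ = -log(4.16e-07) = 6.38; pKa₂ = -log(6.33e-11) = 10.20. For an amphiprotic species, pH ≈ ½(pKa₁ + pKa₂) = ½(6.38 + 10.20) = 8.29.

pH = 8.29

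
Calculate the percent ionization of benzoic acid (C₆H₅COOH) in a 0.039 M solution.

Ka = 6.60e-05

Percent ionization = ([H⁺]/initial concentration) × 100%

Using Ka equilibrium: x² + Ka×x - Ka×C = 0. Solving: [H⁺] = 1.5717e-03. Percent = (1.5717e-03/0.039) × 100

Percent ionization = 4.03%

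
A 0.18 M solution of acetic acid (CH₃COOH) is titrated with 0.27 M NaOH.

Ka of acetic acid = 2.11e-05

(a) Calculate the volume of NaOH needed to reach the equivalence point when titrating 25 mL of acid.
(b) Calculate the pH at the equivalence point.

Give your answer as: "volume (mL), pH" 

moles acid = 0.18 × 25/1000 = 0.0045 mol; V_base = moles/0.27 × 1000 = 16.7 mL. At equivalence only the conjugate base is present: [A⁻] = 0.0045/0.042 = 1.0800e-01 M. Kb = Kw/Ka = 4.74e-10; [OH⁻] = √(Kb × [A⁻]) = 7.1544e-06; pOH = 5.15; pH = 14 - pOH = 8.85.

V = 16.7 mL, pH = 8.85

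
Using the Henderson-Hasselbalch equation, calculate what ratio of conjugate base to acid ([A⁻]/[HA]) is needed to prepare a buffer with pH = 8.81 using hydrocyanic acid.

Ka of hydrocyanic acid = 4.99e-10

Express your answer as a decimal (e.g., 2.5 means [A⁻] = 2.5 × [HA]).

pKa = -log(4.99e-10) = 9.3019. pH = pKa + log([A⁻]/[HA]), so log([A⁻]/[HA]) = pH − pKa = 8.81 − 9.3019 = -0.4919. [A⁻]/[HA] = 10^(-0.4919) = 0.322

[A⁻]/[HA] = 0.322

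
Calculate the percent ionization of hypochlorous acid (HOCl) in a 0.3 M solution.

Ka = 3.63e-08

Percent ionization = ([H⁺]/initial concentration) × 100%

Using Ka equilibrium: x² + Ka×x - Ka×C = 0. Solving: [H⁺] = 1.0434e-04. Percent = (1.0434e-04/0.3) × 100

Percent ionization = 0.0348%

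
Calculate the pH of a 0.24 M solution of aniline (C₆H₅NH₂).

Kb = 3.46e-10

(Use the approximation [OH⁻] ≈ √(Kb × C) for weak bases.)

[OH⁻] = √(Kb × C) = √(3.46e-10 × 0.24) = 9.1126e-06. pOH = 5.04, pH = 14 - pOH

pH = 8.96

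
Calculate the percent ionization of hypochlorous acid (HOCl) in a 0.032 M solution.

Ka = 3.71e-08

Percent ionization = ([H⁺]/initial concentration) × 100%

Using Ka equilibrium: x² + Ka×x - Ka×C = 0. Solving: [H⁺] = 3.4437e-05. Percent = (3.4437e-05/0.032) × 100

Percent ionization = 0.108%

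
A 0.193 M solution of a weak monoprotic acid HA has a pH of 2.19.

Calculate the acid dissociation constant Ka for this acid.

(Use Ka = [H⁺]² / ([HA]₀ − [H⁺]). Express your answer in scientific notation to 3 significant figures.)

[H⁺] = 10^(−pH) = 10^(−2.19) = 6.457e-03 M. For HA ⇌ H⁺ + A⁻, Ka = [H⁺][A⁻]/[HA] = [H⁺]² / ([HA]₀ − [H⁺]) = (6.457e-03)² / (0.193 − 6.457e-03) = 2.23e-04.

K_a = 2.23e-04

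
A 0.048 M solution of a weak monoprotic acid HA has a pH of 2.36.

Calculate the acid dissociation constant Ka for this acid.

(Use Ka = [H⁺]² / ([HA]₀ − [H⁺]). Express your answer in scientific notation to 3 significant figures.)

[H⁺] = 10^(−pH) = 10^(−2.36) = 4.365e-03 M. For HA ⇌ H⁺ + A⁻, Ka = [H⁺][A⁻]/[HA] = [H⁺]² / ([HA]₀ − [H⁺]) = (4.365e-03)² / (0.048 − 4.365e-03) = 4.37e-04.

K_a = 4.37e-04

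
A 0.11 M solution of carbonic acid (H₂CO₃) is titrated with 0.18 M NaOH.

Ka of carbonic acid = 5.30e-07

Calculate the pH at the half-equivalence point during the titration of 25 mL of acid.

At half-equivalence [HA] = [A⁻], so Henderson-Hasselbalch gives pH = pKa = -log(5.30e-07) = 6.28.

pH = pKa = 6.28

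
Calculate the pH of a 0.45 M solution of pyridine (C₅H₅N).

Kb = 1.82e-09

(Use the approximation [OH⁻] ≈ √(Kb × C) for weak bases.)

[OH⁻] = √(Kb × C) = √(1.82e-09 × 0.45) = 2.8618e-05. pOH = 4.54, pH = 14 - pOH

pH = 9.46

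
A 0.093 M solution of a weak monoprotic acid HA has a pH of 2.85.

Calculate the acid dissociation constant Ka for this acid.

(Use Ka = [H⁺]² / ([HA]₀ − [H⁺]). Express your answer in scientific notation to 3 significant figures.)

[H⁺] = 10^(−pH) = 10^(−2.85) = 1.413e-03 M. For HA ⇌ H⁺ + A⁻, Ka = [H⁺][A⁻]/[HA] = [H⁺]² / ([HA]₀ − [H⁺]) = (1.413e-03)² / (0.093 − 1.413e-03) = 2.18e-05.

K_a = 2.18e-05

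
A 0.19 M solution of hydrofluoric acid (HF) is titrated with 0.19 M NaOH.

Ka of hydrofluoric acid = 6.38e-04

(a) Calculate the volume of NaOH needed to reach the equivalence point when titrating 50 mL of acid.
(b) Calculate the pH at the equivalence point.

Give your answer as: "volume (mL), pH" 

moles acid = 0.19 × 50/1000 = 0.0095 mol; V_base = moles/0.19 × 1000 = 50.0 mL. At equivalence only the conjugate base is present: [A⁻] = 0.0095/0.100 = 9.5000e-02 M. Kb = Kw/Ka = 1.57e-11; [OH⁻] = √(Kb × [A⁻]) = 1.2203e-06; pOH = 5.91; pH = 14 - pOH = 8.09.

V = 50.0 mL, pH = 8.09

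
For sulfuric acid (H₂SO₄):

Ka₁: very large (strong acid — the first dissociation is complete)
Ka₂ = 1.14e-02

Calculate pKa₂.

pKa₂ = -log(Ka₂) = -log(1.14e-02) = 1.94.

pK_{a2} = 1.94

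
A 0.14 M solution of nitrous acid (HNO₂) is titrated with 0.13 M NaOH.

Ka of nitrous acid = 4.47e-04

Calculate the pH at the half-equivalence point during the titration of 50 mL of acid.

At half-equivalence [HA] = [A⁻], so Henderson-Hasselbalch gives pH = pKa = -log(4.47e-04) = 3.35.

pH = pKa = 3.35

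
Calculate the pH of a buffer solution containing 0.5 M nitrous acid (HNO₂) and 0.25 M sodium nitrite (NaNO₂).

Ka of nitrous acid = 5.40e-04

pKa = -log(5.40e-04) = 3.27. pH = pKa + log([A⁻]/[HA]) = 3.27 + log(0.25/0.5)

pH = 2.97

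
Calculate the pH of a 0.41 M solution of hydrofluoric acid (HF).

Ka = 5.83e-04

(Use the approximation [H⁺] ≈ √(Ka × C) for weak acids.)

[H⁺] = √(Ka × C) = √(5.83e-04 × 0.41) = 1.5461e-02. pH = -log(1.5461e-02)

pH = 1.81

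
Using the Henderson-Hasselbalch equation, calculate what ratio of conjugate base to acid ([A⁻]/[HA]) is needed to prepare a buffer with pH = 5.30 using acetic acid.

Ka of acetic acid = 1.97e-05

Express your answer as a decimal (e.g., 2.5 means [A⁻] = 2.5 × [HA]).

pKa = -log(1.97e-05) = 4.7055. pH = pKa + log([A⁻]/[HA]), so log([A⁻]/[HA]) = pH − pKa = 5.30 − 4.7055 = 0.5945. [A⁻]/[HA] = 10^(0.5945) = 3.93

[A⁻]/[HA] = 3.93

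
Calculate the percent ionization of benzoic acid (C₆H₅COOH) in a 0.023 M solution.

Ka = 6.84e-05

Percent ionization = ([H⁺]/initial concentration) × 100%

Using Ka equilibrium: x² + Ka×x - Ka×C = 0. Solving: [H⁺] = 1.2205e-03. Percent = (1.2205e-03/0.023) × 100

Percent ionization = 5.31%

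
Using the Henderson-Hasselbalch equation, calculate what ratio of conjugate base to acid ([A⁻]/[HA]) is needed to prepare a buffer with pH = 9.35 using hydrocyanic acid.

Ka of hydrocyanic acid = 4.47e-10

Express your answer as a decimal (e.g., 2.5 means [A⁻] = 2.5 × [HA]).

pKa = -log(4.47e-10) = 9.3497. pH = pKa + log([A⁻]/[HA]), so log([A⁻]/[HA]) = pH − pKa = 9.35 − 9.3497 = 0.0003. [A⁻]/[HA] = 10^(0.0003) = 1.00

[A⁻]/[HA] = 1.00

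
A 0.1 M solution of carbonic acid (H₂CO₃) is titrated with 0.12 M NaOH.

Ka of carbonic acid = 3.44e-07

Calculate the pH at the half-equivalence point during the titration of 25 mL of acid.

At half-equivalence [HA] = [A⁻], so Henderson-Hasselbalch gives pH = pKa = -log(3.44e-07) = 6.46.

pH = pKa = 6.46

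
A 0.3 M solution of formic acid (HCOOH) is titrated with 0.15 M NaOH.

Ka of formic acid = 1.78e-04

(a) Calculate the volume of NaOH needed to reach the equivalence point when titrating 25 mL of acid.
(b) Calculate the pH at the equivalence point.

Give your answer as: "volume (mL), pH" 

moles acid = 0.3 × 25/1000 = 0.0075 mol; V_base = moles/0.15 × 1000 = 50.0 mL. At equivalence only the conjugate base is present: [A⁻] = 0.0075/0.075 = 1.0000e-01 M. Kb = Kw/Ka = 5.62e-11; [OH⁻] = √(Kb × [A⁻]) = 2.3702e-06; pOH = 5.63; pH = 14 - pOH = 8.37.

V = 50.0 mL, pH = 8.37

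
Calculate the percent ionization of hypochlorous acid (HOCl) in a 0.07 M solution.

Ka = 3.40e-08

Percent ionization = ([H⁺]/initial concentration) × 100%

Using Ka equilibrium: x² + Ka×x - Ka×C = 0. Solving: [H⁺] = 4.8768e-05. Percent = (4.8768e-05/0.07) × 100

Percent ionization = 0.0697%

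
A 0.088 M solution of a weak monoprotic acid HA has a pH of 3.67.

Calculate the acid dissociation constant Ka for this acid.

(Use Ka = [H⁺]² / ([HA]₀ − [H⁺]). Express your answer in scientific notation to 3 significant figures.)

[H⁺] = 10^(−pH) = 10^(−3.67) = 2.138e-04 M. For HA ⇌ H⁺ + A⁻, Ka = [H⁺][A⁻]/[HA] = [H⁺]² / ([HA]₀ − [H⁺]) = (2.138e-04)² / (0.088 − 2.138e-04) = 5.21e-07.

K_a = 5.21e-07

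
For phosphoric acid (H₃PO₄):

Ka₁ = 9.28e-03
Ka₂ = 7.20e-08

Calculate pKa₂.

pKa₂ = -log(Ka₂) = -log(7.20e-08) = 7.14.

pK_{a2} = 7.14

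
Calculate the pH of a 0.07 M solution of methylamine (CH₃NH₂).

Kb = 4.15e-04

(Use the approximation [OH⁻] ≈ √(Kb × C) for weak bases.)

[OH⁻] = √(Kb × C) = √(4.15e-04 × 0.07) = 5.3898e-03. pOH = 2.27, pH = 14 - pOH

pH = 11.73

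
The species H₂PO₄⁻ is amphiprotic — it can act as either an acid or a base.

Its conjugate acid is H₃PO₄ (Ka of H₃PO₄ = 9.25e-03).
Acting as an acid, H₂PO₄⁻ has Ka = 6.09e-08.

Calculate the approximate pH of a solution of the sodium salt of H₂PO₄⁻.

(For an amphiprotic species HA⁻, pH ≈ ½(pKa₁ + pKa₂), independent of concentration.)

pKa₁ = -log(9.25e-03) = 2.03; pKa₂ = -log(6.09e-08) = 7.22. For an amphiprotic species, pH ≈ ½(pKa₁ + pKa₂) = ½(2.03 + 7.22) = 4.62.

pH = 4.62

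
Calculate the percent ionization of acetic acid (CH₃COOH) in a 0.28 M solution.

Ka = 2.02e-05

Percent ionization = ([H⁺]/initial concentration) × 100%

Using Ka equilibrium: x² + Ka×x - Ka×C = 0. Solving: [H⁺] = 2.3682e-03. Percent = (2.3682e-03/0.28) × 100

Percent ionization = 0.846%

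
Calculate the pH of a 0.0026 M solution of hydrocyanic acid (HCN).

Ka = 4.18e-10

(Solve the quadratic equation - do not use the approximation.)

x² + Ka×x - Ka×C = 0. Using quadratic formula: [H⁺] = 1.0423e-06

pH = 5.98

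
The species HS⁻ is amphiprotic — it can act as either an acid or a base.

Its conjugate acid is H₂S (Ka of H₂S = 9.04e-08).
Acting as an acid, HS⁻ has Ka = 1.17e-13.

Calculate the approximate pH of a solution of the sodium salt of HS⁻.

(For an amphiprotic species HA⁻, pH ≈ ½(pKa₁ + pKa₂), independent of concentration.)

pKa₁ = -log(9.04e-08) = 7.04; pKa₂ = -log(1.17e-13) = 12.93. For an amphiprotic species, pH ≈ ½(pKa₁ + pKa₂) = ½(7.04 + 12.93) = 9.99.

pH = 9.99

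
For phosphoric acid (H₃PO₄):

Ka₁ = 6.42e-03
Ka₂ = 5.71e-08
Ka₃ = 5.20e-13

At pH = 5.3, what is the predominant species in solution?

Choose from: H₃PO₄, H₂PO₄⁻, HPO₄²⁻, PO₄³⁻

pKa₁ = 2.19, pKa₂ = 7.24, pKa₃ = 12.28. For a polyprotic acid the predominant species crosses at each pKa: below pKa_n the protonated form dominates, above it the deprotonated form does. At pH = 5.3, the predominant species is H₂PO₄⁻.

H₂PO₄⁻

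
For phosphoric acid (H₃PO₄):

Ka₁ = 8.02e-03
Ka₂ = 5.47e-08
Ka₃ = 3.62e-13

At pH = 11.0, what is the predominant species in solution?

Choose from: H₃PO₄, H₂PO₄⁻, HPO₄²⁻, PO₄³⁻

pKa₁ = 2.10, pKa₂ = 7.26, pKa₃ = 12.44. For a polyprotic acid the predominant species crosses at each pKa: below pKa_n the protonated form dominates, above it the deprotonated form does. At pH = 11.0, the predominant species is HPO₄²⁻.

HPO₄²⁻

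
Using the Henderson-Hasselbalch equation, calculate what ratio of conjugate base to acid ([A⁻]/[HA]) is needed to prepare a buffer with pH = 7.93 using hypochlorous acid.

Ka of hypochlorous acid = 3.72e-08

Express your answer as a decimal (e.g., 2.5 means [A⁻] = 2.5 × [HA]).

pKa = -log(3.72e-08) = 7.4295. pH = pKa + log([A⁻]/[HA]), so log([A⁻]/[HA]) = pH − pKa = 7.93 − 7.4295 = 0.5005. [A⁻]/[HA] = 10^(0.5005) = 3.17

[A⁻]/[HA] = 3.17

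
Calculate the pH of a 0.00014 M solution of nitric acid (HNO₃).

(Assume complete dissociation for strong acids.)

[H⁺] = 0.00014 M for strong acid. pH = -log[H⁺] = -log(0.00014)

pH = 3.85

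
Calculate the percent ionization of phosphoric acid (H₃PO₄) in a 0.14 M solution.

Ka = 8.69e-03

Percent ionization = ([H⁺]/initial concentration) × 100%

Using Ka equilibrium: x² + Ka×x - Ka×C = 0. Solving: [H⁺] = 3.0804e-02. Percent = (3.0804e-02/0.14) × 100

Percent ionization = 22%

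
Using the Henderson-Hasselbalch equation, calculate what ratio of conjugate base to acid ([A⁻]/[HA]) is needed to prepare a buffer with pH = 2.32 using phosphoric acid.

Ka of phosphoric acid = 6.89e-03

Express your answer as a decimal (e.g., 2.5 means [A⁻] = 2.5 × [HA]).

pKa = -log(6.89e-03) = 2.1618. pH = pKa + log([A⁻]/[HA]), so log([A⁻]/[HA]) = pH − pKa = 2.32 − 2.1618 = 0.1582. [A⁻]/[HA] = 10^(0.1582) = 1.44

[A⁻]/[HA] = 1.44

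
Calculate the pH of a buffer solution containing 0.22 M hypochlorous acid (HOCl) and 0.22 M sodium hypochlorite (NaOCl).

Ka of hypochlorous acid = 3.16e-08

pKa = -log(3.16e-08) = 7.50. pH = pKa + log([A⁻]/[HA]) = 7.50 + log(0.22/0.22)

pH = 7.50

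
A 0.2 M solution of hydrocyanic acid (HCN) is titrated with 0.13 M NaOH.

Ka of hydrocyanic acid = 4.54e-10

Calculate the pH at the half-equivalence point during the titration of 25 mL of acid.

At half-equivalence [HA] = [A⁻], so Henderson-Hasselbalch gives pH = pKa = -log(4.54e-10) = 9.34.

pH = pKa = 9.34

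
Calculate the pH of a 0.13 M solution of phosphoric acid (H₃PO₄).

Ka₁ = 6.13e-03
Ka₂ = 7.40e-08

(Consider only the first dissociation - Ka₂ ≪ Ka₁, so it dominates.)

First dissociation dominates. From Ka₁ = [H⁺][HA⁻]/[H₂A], x² + Ka₁·x − Ka₁·C = 0 with C = 0.13 M and Ka₁ = 6.13e-03. Solving: [H⁺] = (−Ka₁ + √(Ka₁² + 4·Ka₁·C)) / 2 = 2.5330e-02 M. pH = -log(2.5330e-02) = 1.60.

pH = 1.60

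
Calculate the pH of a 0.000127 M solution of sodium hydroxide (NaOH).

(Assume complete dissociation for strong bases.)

[OH⁻] = 0.000127 M for strong base. pOH = -log[OH⁻] = 3.90, pH = 14 - pOH

pH = 10.10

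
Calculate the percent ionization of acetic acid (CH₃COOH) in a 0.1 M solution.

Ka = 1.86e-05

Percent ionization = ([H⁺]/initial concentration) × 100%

Using Ka equilibrium: x² + Ka×x - Ka×C = 0. Solving: [H⁺] = 1.3545e-03. Percent = (1.3545e-03/0.1) × 100

Percent ionization = 1.35%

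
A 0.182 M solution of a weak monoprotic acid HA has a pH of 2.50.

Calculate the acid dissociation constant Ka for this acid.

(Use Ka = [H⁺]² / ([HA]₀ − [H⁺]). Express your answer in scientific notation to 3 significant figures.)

[H⁺] = 10^(−pH) = 10^(−2.50) = 3.162e-03 M. For HA ⇌ H⁺ + A⁻, Ka = [H⁺][A⁻]/[HA] = [H⁺]² / ([HA]₀ − [H⁺]) = (3.162e-03)² / (0.182 − 3.162e-03) = 5.59e-05.

K_a = 5.59e-05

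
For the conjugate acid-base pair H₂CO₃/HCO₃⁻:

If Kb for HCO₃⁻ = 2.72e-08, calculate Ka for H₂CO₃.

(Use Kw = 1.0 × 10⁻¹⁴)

For a conjugate pair Ka × Kb = Kw, so Ka = Kw/Kb = 1.0 × 10⁻¹⁴ / 2.72e-08 = 3.68e-07.

K_a = 3.68e-07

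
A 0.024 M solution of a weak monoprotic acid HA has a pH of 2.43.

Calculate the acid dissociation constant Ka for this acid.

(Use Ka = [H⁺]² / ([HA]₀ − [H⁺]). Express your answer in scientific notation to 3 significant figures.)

[H⁺] = 10^(−pH) = 10^(−2.43) = 3.715e-03 M. For HA ⇌ H⁺ + A⁻, Ka = [H⁺][A⁻]/[HA] = [H⁺]² / ([HA]₀ − [H⁺]) = (3.715e-03)² / (0.024 − 3.715e-03) = 6.81e-04.

K_a = 6.81e-04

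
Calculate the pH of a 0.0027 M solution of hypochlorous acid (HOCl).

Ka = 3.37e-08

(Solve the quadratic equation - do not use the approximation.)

x² + Ka×x - Ka×C = 0. Using quadratic formula: [H⁺] = 9.5220e-06

pH = 5.02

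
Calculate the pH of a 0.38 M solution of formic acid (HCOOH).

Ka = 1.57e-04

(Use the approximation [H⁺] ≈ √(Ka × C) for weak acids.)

[H⁺] = √(Ka × C) = √(1.57e-04 × 0.38) = 7.7240e-03. pH = -log(7.7240e-03)

pH = 2.11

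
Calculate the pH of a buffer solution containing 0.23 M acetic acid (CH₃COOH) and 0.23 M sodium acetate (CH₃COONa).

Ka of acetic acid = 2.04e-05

pKa = -log(2.04e-05) = 4.69. pH = pKa + log([A⁻]/[HA]) = 4.69 + log(0.23/0.23)

pH = 4.69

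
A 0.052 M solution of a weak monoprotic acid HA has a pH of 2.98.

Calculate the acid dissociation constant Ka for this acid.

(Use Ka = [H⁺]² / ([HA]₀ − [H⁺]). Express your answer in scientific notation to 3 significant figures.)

[H⁺] = 10^(−pH) = 10^(−2.98) = 1.047e-03 M. For HA ⇌ H⁺ + A⁻, Ka = [H⁺][A⁻]/[HA] = [H⁺]² / ([HA]₀ − [H⁺]) = (1.047e-03)² / (0.052 − 1.047e-03) = 2.15e-05.

K_a = 2.15e-05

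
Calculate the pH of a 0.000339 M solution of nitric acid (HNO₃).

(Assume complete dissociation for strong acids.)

[H⁺] = 0.000339 M for strong acid. pH = -log[H⁺] = -log(0.000339)

pH = 3.47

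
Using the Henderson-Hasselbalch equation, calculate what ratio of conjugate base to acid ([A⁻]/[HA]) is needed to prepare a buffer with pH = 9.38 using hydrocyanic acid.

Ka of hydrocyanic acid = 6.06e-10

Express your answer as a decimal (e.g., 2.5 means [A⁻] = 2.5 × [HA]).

pKa = -log(6.06e-10) = 9.2175. pH = pKa + log([A⁻]/[HA]), so log([A⁻]/[HA]) = pH − pKa = 9.38 − 9.2175 = 0.1625. [A⁻]/[HA] = 10^(0.1625) = 1.45

[A⁻]/[HA] = 1.45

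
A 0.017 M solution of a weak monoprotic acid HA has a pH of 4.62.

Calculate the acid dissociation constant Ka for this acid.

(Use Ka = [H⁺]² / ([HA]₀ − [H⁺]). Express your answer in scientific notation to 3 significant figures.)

[H⁺] = 10^(−pH) = 10^(−4.62) = 2.399e-05 M. For HA ⇌ H⁺ + A⁻, Ka = [H⁺][A⁻]/[HA] = [H⁺]² / ([HA]₀ − [H⁺]) = (2.399e-05)² / (0.017 − 2.399e-05) = 3.39e-08.

K_a = 3.39e-08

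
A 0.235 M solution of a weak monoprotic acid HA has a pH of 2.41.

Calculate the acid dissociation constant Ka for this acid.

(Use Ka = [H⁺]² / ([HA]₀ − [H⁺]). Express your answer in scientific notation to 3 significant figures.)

[H⁺] = 10^(−pH) = 10^(−2.41) = 3.890e-03 M. For HA ⇌ H⁺ + A⁻, Ka = [H⁺][A⁻]/[HA] = [H⁺]² / ([HA]₀ − [H⁺]) = (3.890e-03)² / (0.235 − 3.890e-03) = 6.55e-05.

K_a = 6.55e-05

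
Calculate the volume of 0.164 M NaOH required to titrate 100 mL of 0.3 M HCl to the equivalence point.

At equivalence: moles acid = moles base. moles HCl = 0.3 × 100/1000 = 0.03 mol. V_base = moles / 0.164 × 1000 = 182.9 mL.

V_{base} = 182.9 mL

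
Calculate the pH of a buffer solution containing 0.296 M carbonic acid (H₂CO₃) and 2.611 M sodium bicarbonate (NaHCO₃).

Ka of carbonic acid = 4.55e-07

pKa = -log(4.55e-07) = 6.34. pH = pKa + log([A⁻]/[HA]) = 6.34 + log(2.611/0.296)

pH = 7.29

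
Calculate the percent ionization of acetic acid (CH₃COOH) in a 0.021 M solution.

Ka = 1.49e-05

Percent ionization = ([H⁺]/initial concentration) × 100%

Using Ka equilibrium: x² + Ka×x - Ka×C = 0. Solving: [H⁺] = 5.5197e-04. Percent = (5.5197e-04/0.021) × 100

Percent ionization = 2.63%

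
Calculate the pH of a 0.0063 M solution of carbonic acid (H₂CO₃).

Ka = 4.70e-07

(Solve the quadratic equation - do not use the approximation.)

x² + Ka×x - Ka×C = 0. Using quadratic formula: [H⁺] = 5.4181e-05

pH = 4.27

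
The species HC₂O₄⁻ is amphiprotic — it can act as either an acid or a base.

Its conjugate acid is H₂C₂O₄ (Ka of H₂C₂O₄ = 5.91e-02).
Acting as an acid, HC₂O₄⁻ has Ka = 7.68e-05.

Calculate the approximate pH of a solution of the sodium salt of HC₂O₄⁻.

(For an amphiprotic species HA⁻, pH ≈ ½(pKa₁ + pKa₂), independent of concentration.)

pKa₁ = -log(5.91e-02) = 1.23; pKa₂ = -log(7.68e-05) = 4.11. For an amphiprotic species, pH ≈ ½(pKa₁ + pKa₂) = ½(1.23 + 4.11) = 2.67.

pH = 2.67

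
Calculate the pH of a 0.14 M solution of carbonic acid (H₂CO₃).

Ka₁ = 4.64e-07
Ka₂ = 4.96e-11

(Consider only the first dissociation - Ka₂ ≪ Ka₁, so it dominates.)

First dissociation dominates. From Ka₁ = [H⁺][HA⁻]/[H₂A], x² + Ka₁·x − Ka₁·C = 0 with C = 0.14 M and Ka₁ = 4.64e-07. Solving: [H⁺] = (−Ka₁ + √(Ka₁² + 4·Ka₁·C)) / 2 = 2.5464e-04 M. pH = -log(2.5464e-04) = 3.59.

pH = 3.59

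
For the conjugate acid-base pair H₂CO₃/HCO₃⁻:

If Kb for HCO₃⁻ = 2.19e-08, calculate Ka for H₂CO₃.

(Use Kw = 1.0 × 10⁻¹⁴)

For a conjugate pair Ka × Kb = Kw, so Ka = Kw/Kb = 1.0 × 10⁻¹⁴ / 2.19e-08 = 4.57e-07.

K_a = 4.57e-07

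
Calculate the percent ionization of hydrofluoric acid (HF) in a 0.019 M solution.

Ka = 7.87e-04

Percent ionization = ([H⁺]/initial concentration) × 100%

Using Ka equilibrium: x² + Ka×x - Ka×C = 0. Solving: [H⁺] = 3.4934e-03. Percent = (3.4934e-03/0.019) × 100

Percent ionization = 18.4%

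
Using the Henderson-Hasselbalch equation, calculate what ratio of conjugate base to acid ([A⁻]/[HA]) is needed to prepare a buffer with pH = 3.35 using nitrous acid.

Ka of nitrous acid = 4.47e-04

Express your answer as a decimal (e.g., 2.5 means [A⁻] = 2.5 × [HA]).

pKa = -log(4.47e-04) = 3.3497. pH = pKa + log([A⁻]/[HA]), so log([A⁻]/[HA]) = pH − pKa = 3.35 − 3.3497 = 0.0003. [A⁻]/[HA] = 10^(0.0003) = 1.00

[A⁻]/[HA] = 1.00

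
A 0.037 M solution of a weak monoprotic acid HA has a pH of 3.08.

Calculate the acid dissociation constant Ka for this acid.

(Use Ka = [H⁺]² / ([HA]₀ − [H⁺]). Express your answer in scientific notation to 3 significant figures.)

[H⁺] = 10^(−pH) = 10^(−3.08) = 8.318e-04 M. For HA ⇌ H⁺ + A⁻, Ka = [H⁺][A⁻]/[HA] = [H⁺]² / ([HA]₀ − [H⁺]) = (8.318e-04)² / (0.037 − 8.318e-04) = 1.91e-05.

K_a = 1.91e-05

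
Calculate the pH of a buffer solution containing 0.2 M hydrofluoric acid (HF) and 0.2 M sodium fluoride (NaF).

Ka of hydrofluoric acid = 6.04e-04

pKa = -log(6.04e-04) = 3.22. pH = pKa + log([A⁻]/[HA]) = 3.22 + log(0.2/0.2)

pH = 3.22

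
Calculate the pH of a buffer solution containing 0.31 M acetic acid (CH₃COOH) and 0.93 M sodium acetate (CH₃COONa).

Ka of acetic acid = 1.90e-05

pKa = -log(1.90e-05) = 4.72. pH = pKa + log([A⁻]/[HA]) = 4.72 + log(0.93/0.31)

pH = 5.20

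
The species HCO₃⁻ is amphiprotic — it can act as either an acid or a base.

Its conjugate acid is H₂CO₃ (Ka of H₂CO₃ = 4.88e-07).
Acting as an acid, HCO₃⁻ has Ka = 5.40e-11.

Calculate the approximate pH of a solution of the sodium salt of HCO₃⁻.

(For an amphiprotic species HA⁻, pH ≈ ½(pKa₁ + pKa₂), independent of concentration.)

pKa₁ = -log(4.88e-07) = 6.31; pKa₂ = -log(5.40e-11) = 10.27. For an amphiprotic species, pH ≈ ½(pKa₁ + pKa₂) = ½(6.31 + 10.27) = 8.29.

pH = 8.29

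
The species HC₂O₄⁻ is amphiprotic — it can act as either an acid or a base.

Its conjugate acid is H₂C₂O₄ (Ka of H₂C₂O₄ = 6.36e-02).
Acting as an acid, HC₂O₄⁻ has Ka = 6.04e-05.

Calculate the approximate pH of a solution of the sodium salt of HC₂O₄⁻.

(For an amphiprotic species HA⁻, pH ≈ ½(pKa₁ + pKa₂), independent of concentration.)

pKa₁ = -log(6.36e-02) = 1.20; pKa₂ = -log(6.04e-05) = 4.22. For an amphiprotic species, pH ≈ ½(pKa₁ + pKa₂) = ½(1.20 + 4.22) = 2.71.

pH = 2.71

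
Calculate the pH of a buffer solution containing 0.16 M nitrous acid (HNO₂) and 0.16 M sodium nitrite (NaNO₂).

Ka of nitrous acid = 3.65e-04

pKa = -log(3.65e-04) = 3.44. pH = pKa + log([A⁻]/[HA]) = 3.44 + log(0.16/0.16)

pH = 3.44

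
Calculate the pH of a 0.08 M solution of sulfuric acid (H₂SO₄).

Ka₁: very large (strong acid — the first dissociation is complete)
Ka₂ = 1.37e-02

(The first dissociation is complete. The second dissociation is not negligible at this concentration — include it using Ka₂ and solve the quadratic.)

First dissociation is complete: [H⁺]₀ = [HSO₄⁻]₀ = C = 0.08 M. Second dissociation HSO₄⁻ ⇌ H⁺ + SO₄²⁻: let x = [SO₄²⁻]. Ka₂ = (C + x)·x / (C − x) = 1.37e-02 → x² + (C + Ka₂)·x − Ka₂·C = 0 → x² + 0.09370·x − 1.096e-03 = 0. x = (−0.09370 + √(0.09370² + 4 × 1.096e-03)) / 2 = 1.0517e-02 M. [H⁺] = C + x = 0.08 + 1.0517e-02 = 9.0517e-02 M. pH = -log(9.0517e-02) = 1.04.

pH = 1.04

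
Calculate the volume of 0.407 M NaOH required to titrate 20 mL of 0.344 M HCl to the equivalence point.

At equivalence: moles acid = moles base. moles HCl = 0.344 × 20/1000 = 0.00688 mol. V_base = moles / 0.407 × 1000 = 16.9 mL.

V_{base} = 16.9 mL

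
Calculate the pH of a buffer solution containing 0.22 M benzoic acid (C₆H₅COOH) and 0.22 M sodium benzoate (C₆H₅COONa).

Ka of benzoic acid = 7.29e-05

pKa = -log(7.29e-05) = 4.14. pH = pKa + log([A⁻]/[HA]) = 4.14 + log(0.22/0.22)

pH = 4.14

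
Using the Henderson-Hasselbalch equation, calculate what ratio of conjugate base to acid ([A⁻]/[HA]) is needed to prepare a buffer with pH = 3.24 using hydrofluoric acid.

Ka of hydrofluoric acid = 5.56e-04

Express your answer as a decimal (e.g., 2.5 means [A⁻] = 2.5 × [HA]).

pKa = -log(5.56e-04) = 3.2549. pH = pKa + log([A⁻]/[HA]), so log([A⁻]/[HA]) = pH − pKa = 3.24 − 3.2549 = -0.0149. [A⁻]/[HA] = 10^(-0.0149) = 0.966

[A⁻]/[HA] = 0.966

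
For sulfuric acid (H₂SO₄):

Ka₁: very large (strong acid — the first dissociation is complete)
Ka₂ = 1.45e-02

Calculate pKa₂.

pKa₂ = -log(Ka₂) = -log(1.45e-02) = 1.84.

pK_{a2} = 1.84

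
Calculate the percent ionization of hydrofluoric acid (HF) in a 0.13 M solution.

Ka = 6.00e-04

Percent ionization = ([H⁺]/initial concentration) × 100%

Using Ka equilibrium: x² + Ka×x - Ka×C = 0. Solving: [H⁺] = 8.5369e-03. Percent = (8.5369e-03/0.13) × 100

Percent ionization = 6.57%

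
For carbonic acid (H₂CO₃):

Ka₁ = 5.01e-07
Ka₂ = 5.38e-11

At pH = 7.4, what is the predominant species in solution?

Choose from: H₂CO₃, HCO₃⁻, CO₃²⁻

pKa₁ = 6.30, pKa₂ = 10.27. For a polyprotic acid the predominant species crosses at each pKa: below pKa_n the protonated form dominates, above it the deprotonated form does. At pH = 7.4, the predominant species is HCO₃⁻.

HCO₃⁻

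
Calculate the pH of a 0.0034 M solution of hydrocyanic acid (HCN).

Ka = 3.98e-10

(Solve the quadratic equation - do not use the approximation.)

x² + Ka×x - Ka×C = 0. Using quadratic formula: [H⁺] = 1.1631e-06

pH = 5.93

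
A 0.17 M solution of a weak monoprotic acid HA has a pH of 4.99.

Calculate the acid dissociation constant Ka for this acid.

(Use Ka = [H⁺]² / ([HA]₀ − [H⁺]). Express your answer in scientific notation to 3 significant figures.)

[H⁺] = 10^(−pH) = 10^(−4.99) = 1.023e-05 M. For HA ⇌ H⁺ + A⁻, Ka = [H⁺][A⁻]/[HA] = [H⁺]² / ([HA]₀ − [H⁺]) = (1.023e-05)² / (0.17 − 1.023e-05) = 6.16e-10.

K_a = 6.16e-10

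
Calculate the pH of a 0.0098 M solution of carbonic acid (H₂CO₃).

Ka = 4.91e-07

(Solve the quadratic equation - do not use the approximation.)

x² + Ka×x - Ka×C = 0. Using quadratic formula: [H⁺] = 6.9122e-05

pH = 4.16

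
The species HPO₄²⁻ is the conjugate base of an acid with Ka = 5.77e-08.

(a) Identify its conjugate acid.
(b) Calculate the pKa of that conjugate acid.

(a) The conjugate acid is formed by adding one H⁺ to HPO₄²⁻, giving H₂PO₄⁻. (b) pKa = -log(Ka) = -log(5.77e-08) = 7.24.

Conjugate acid: H₂PO₄⁻; pK_a = 7.24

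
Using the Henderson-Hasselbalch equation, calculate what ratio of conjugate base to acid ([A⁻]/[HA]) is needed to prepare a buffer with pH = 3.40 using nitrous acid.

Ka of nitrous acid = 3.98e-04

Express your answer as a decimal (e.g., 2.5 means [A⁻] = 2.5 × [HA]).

pKa = -log(3.98e-04) = 3.4001. pH = pKa + log([A⁻]/[HA]), so log([A⁻]/[HA]) = pH − pKa = 3.40 − 3.4001 = -0.0001. [A⁻]/[HA] = 10^(-0.0001) = 1.00

[A⁻]/[HA] = 1.00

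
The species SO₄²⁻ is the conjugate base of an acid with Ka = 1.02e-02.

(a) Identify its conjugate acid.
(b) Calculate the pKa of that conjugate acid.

(a) The conjugate acid is formed by adding one H⁺ to SO₄²⁻, giving HSO₄⁻. (b) pKa = -log(Ka) = -log(1.02e-02) = 1.99.

Conjugate acid: HSO₄⁻; pK_a = 1.99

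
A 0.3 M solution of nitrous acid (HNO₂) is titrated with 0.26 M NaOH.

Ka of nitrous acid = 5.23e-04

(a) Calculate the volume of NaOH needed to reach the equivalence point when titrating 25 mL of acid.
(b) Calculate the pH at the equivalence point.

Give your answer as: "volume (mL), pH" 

moles acid = 0.3 × 25/1000 = 0.0075 mol; V_base = moles/0.26 × 1000 = 28.8 mL. At equivalence only the conjugate base is present: [A⁻] = 0.0075/0.054 = 1.3929e-01 M. Kb = Kw/Ka = 1.91e-11; [OH⁻] = √(Kb × [A⁻]) = 1.6319e-06; pOH = 5.79; pH = 14 - pOH = 8.21.

V = 28.8 mL, pH = 8.21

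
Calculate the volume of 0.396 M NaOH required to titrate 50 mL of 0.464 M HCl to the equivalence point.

At equivalence: moles acid = moles base. moles HCl = 0.464 × 50/1000 = 0.0232 mol. V_base = moles / 0.396 × 1000 = 58.6 mL.

V_{base} = 58.6 mL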